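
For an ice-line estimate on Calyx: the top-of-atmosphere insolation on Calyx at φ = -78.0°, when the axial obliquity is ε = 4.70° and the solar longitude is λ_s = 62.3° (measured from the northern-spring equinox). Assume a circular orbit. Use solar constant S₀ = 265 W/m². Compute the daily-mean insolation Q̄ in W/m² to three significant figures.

Q̄ ≈ 9.12 W/m²

Solar declination: sin δ = sin ε · sin λ_s = sin 4.70° × sin 62.3° = 0.07255, so δ = +4.160°.
cos H₀ = −tan(-78.0°) tan(+4.160°) = 0.3422, H₀ = 1.2215 rad.
Bracket: H₀ sin φ sin δ + cos φ cos δ sin H₀ = 1.2215×-0.97815×0.07255 + 0.20791×0.99736×0.93962 = -0.086683 + 0.194841 = 0.108158.
Q̄ = (S₀/π) × [bracket] = (265/π) × 0.108158 = 9.123 W/m².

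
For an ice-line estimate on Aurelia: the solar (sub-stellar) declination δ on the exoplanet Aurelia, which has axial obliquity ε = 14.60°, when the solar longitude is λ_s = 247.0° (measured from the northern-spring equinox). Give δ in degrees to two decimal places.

sin δ = sin ε · sin λ_s = sin 14.60° × sin 247.0° = -0.232031.
δ = arcsin(-0.232031) = -13.42°.

δ = -13.42°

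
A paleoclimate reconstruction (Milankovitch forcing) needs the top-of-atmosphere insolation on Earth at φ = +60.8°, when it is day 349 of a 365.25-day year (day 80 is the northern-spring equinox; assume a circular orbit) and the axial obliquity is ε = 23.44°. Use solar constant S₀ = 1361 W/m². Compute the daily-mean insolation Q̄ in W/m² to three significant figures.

Solar longitude: λ_s = 360° × (349 − 80)/365.25 = 265.133°.
sin δ = sin 23.44° × sin 265.133° = -0.39635, so δ = -23.350°.
cos H₀ = −tan(+60.8°) tan(-23.350°) = 0.7725, H₀ = 0.6881 rad.
Bracket: H₀ sin φ sin δ + cos φ cos δ sin H₀ = 0.6881×0.87292×-0.39635 + 0.48786×0.91810×0.63506 = -0.238070 + 0.284446 = 0.046376.
Q̄ = (S₀/π) × [bracket] = (1361/π) × 0.046376 = 20.09 W/m².

Q̄ ≈ 20.1 W/m²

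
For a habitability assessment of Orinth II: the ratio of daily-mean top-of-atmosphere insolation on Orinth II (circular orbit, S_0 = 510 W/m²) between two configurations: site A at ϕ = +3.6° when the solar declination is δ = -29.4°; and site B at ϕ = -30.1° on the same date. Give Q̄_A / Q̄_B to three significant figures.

— Configuration A (ϕ=+3.6°):
cos h₀ = −tan(+3.6°) tan(-29.400°) = 0.0355, h₀ = 1.5353 rad.
Bracket: h₀ sin ϕ sin δ + cos ϕ cos δ sin h₀ = 1.5353×0.06279×-0.49090 + 0.99803×0.87121×0.99937 = -0.047323 + 0.868946 = 0.821623.
Q̄ = (S_0/π) × [bracket] = (510/π) × 0.821623 = 133.38 W/m².
— Configuration B (ϕ=-30.1°):
cos h₀ = −tan(-30.1°) tan(-29.400°) = -0.3266, h₀ = 1.9035 rad.
Bracket: h₀ sin ϕ sin δ + cos ϕ cos δ sin h₀ = 1.9035×-0.50151×-0.49090 + 0.86515×0.87121×0.94515 = 0.468625 + 0.712385 = 1.181010.
Q̄ = (S_0/π) × [bracket] = (510/π) × 1.181010 = 191.72 W/m².
Ratio Q̄_A / Q̄_B = 133.38 / 191.72 = 0.6957.

Q̄_A / Q̄_B ≈ 0.696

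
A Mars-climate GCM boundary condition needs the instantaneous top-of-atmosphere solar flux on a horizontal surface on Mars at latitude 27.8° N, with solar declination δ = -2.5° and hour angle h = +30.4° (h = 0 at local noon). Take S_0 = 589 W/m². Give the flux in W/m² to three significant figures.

437 W/m²

cos θ_z = sin ϕ sin δ + cos ϕ cos δ cos h = -0.020343 + 0.762237 = 0.741894.
Flux = S_0 · cos θ_z = 589 × 0.741894 = 437.0 W/m².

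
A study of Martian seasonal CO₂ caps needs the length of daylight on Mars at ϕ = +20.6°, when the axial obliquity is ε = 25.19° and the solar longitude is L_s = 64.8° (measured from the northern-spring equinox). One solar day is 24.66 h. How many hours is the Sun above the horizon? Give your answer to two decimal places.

13.57 h

Solar declination: sin δ = sin ε · sin L_s = sin 25.19° × sin 64.8° = 0.38511, so δ = +22.651°.
cos h₀ = −tan ϕ · tan δ = −tan(+20.6°) × tan(+22.651°) = -0.1569, so h₀ = 1.7283 rad = 99.02°.
Daylight = 2h₀/(2π) × 24.66 h = (1.7283/π) × 24.66 = 13.57 h.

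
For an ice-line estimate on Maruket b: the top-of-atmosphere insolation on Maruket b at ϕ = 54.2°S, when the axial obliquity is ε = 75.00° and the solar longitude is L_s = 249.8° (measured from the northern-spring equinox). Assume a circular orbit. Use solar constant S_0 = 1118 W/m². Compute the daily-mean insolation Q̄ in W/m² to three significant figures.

Solar declination: sin δ = sin ε · sin L_s = sin 75.00° × sin 249.8° = -0.90651, so δ = -65.028°.
cos h₀ = −tan(-54.2°) tan(-65.028°) = -2.9772 ≤ −1 ⇒ polar day, h₀ = π.
Bracket: h₀ sin ϕ sin δ + cos ϕ cos δ sin h₀ = 3.1416×-0.81106×-0.90651 + 0.58496×0.42217×0.00000 = 2.309811 + 0.000000 = 2.309811.
Q̄ = (S_0/π) × [bracket] = (1118/π) × 2.309811 = 822.0 W/m².

Q̄ ≈ 822 W/m²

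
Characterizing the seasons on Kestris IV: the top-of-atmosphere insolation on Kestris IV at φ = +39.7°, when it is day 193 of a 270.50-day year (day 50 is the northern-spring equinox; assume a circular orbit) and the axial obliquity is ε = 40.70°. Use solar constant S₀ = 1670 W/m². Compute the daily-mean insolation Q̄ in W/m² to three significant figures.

Q̄ ≈ 346 W/m²

Solar longitude: λ_s = 360° × (193 − 50)/270.50 = 190.314°.
sin δ = sin 40.70° × sin 190.314° = -0.11676, so δ = -6.705°.
cos H₀ = −tan(+39.7°) tan(-6.705°) = 0.0976, H₀ = 1.4730 rad.
Bracket: H₀ sin φ sin δ + cos φ cos δ sin H₀ = 1.4730×0.63877×-0.11676 + 0.76940×0.99316×0.99523 = -0.109860 + 0.760492 = 0.650632.
Q̄ = (S₀/π) × [bracket] = (1670/π) × 0.650632 = 345.9 W/m².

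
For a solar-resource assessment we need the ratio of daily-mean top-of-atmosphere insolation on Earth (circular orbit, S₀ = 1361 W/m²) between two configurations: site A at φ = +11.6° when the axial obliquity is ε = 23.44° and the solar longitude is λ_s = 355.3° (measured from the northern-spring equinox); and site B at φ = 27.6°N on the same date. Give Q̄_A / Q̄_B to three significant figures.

— Configuration A (φ=+11.6°):
Solar declination: sin δ = sin ε · sin λ_s = sin 23.44° × sin 355.3° = -0.03259, so δ = -1.868°.
cos H₀ = −tan(+11.6°) tan(-1.868°) = 0.0067, H₀ = 1.5641 rad.
Bracket: H₀ sin φ sin δ + cos φ cos δ sin H₀ = 1.5641×0.20108×-0.03259 + 0.97958×0.99947×0.99998 = -0.010250 + 0.979041 = 0.968791.
Q̄ = (S₀/π) × [bracket] = (1361/π) × 0.968791 = 419.70 W/m².
— Configuration B (φ=+27.6°):
cos H₀ = −tan(+27.6°) tan(-1.868°) = 0.0170, H₀ = 1.5537 rad.
Bracket: H₀ sin φ sin δ + cos φ cos δ sin H₀ = 1.5537×0.46330×-0.03259 + 0.88620×0.99947×0.99985 = -0.023459 + 0.885597 = 0.862138.
Q̄ = (S₀/π) × [bracket] = (1361/π) × 0.862138 = 373.50 W/m².
Ratio Q̄_A / Q̄_B = 419.70 / 373.50 = 1.124.

Q̄_A / Q̄_B ≈ 1.12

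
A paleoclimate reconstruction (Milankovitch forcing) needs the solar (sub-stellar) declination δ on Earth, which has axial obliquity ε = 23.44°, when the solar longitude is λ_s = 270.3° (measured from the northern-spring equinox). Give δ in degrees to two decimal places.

sin δ = sin ε · sin λ_s = sin 23.44° × sin 270.3° = -0.397783.
δ = arcsin(-0.397783) = -23.44°.

δ = -23.44°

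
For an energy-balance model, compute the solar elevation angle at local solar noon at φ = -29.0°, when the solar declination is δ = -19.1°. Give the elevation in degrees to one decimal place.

At local noon the hour angle is zero, so the zenith angle equals |φ − δ| = |-29.0° − (-19.100°)| = 9.900°.
Elevation = 90° − 9.900° = 80.1°.

80.1°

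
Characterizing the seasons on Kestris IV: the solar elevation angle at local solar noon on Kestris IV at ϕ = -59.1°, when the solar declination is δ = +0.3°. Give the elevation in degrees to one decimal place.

30.6°

At local noon the hour angle is zero, so the zenith angle equals |ϕ − δ| = |-59.1° − (+0.300°)| = 59.400°.
Elevation = 90° − 59.400° = 30.6°.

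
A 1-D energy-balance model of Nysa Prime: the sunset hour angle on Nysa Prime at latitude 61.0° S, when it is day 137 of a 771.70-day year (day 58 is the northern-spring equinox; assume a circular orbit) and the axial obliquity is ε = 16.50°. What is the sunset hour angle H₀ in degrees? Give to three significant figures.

H₀ = 71.8°

Solar longitude: λ_s = 360° × (137 − 58)/771.70 = 36.854°.
sin δ = sin 16.50° × sin 36.854° = 0.17034, so δ = +9.808°.
cos H₀ = −tan φ · tan δ = −tan(-61.0°) × tan(+9.808°) = 0.3119, so H₀ = 1.2536 rad = 71.83°.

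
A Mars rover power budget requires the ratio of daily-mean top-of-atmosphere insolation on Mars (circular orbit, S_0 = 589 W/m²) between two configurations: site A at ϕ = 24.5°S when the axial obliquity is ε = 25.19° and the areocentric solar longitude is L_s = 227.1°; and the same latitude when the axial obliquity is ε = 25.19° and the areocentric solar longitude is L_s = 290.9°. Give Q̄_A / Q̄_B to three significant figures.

— Configuration A (ϕ=-24.5°):
sin δ = sin 25.19° × sin 227.1° = -0.31179, so δ = -18.167°.
cos h₀ = −tan(-24.5°) tan(-18.167°) = -0.1495, h₀ = 1.7209 rad.
Bracket: h₀ sin ϕ sin δ + cos ϕ cos δ sin h₀ = 1.7209×-0.41469×-0.31179 + 0.90996×0.95015×0.98876 = 0.222506 + 0.854880 = 1.077386.
Q̄ = (S_0/π) × [bracket] = (589/π) × 1.077386 = 201.99 W/m².
— Configuration B (ϕ=-24.5°):
sin δ = sin 25.19° × sin 290.9° = -0.39762, so δ = -23.429°.
cos h₀ = −tan(-24.5°) tan(-23.429°) = -0.1975, h₀ = 1.7696 rad.
Bracket: h₀ sin ϕ sin δ + cos ϕ cos δ sin h₀ = 1.7696×-0.41469×-0.39762 + 0.90996×0.91755×0.98031 = 0.291788 + 0.818494 = 1.110282.
Q̄ = (S_0/π) × [bracket] = (589/π) × 1.110282 = 208.16 W/m².
Ratio Q̄_A / Q̄_B = 201.99 / 208.16 = 0.9704.

Q̄_A / Q̄_B ≈ 0.970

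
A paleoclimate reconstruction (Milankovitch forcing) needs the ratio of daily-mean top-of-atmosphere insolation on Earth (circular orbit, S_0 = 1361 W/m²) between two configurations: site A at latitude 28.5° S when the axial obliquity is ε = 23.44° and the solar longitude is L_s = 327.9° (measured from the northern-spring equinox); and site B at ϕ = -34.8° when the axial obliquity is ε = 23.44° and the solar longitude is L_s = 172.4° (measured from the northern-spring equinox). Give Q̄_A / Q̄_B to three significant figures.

— Configuration A (ϕ=-28.5°):
Solar declination: sin δ = sin ε · sin L_s = sin 23.44° × sin 327.9° = -0.21138, so δ = -12.203°.
cos h₀ = −tan(-28.5°) tan(-12.203°) = -0.1174, h₀ = 1.6885 rad.
Bracket: h₀ sin ϕ sin δ + cos ϕ cos δ sin h₀ = 1.6885×-0.47716×-0.21138 + 0.87882×0.97740×0.99308 = 0.170306 + 0.853015 = 1.023321.
Q̄ = (S_0/π) × [bracket] = (1361/π) × 1.023321 = 443.32 W/m².
— Configuration B (ϕ=-34.8°):
Solar declination: sin δ = sin ε · sin L_s = sin 23.44° × sin 172.4° = 0.05261, so δ = +3.016°.
cos h₀ = −tan(-34.8°) tan(+3.016°) = 0.0366, h₀ = 1.5342 rad.
Bracket: h₀ sin ϕ sin δ + cos ϕ cos δ sin h₀ = 1.5342×-0.57071×0.05261 + 0.82115×0.99862×0.99933 = -0.046064 + 0.819467 = 0.773403.
Q̄ = (S_0/π) × [bracket] = (1361/π) × 0.773403 = 335.05 W/m².
Ratio Q̄_A / Q̄_B = 443.32 / 335.05 = 1.323.

Q̄_A / Q̄_B ≈ 1.32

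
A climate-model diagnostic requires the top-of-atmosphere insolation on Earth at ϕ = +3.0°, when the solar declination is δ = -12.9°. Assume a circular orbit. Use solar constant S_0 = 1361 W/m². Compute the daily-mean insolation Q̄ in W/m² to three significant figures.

Q̄ ≈ 414 W/m²

cos h₀ = −tan(+3.0°) tan(-12.900°) = 0.0120, h₀ = 1.5588 rad.
Bracket: h₀ sin ϕ sin δ + cos ϕ cos δ sin h₀ = 1.5588×0.05234×-0.22325 + 0.99863×0.97476×0.99993 = -0.018214 + 0.973356 = 0.955142.
Q̄ = (S_0/π) × [bracket] = (1361/π) × 0.955142 = 413.8 W/m².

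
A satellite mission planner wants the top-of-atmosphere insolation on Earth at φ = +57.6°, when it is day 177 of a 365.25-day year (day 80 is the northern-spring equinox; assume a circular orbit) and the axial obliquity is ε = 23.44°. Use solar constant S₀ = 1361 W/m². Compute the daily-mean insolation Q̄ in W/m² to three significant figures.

Solar longitude: λ_s = 360° × (177 − 80)/365.25 = 95.606°.
sin δ = sin 23.44° × sin 95.606° = 0.39589, so δ = +23.321°.
cos H₀ = −tan(+57.6°) tan(+23.321°) = -0.6793, H₀ = 2.3176 rad.
Bracket: H₀ sin φ sin δ + cos φ cos δ sin H₀ = 2.3176×0.84433×0.39589 + 0.53583×0.91830×0.73384 = 0.774685 + 0.361088 = 1.135773.
Q̄ = (S₀/π) × [bracket] = (1361/π) × 1.135773 = 492.0 W/m².

Q̄ ≈ 492 W/m²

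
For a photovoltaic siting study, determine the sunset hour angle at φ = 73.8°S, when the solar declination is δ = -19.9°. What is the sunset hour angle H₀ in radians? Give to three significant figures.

Sunrise equation: cos H₀ = −tan φ · tan δ = -1.2460 ≤ −1, so the Sun never sets (polar day) and H₀ = π.

H₀ = 3.14 rad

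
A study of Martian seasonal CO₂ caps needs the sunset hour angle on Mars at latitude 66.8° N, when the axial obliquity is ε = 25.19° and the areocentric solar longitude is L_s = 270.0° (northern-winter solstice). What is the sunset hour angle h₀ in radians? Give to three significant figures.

sin δ = sin 25.19° × sin 270.0° = -0.42562, so δ = -25.190°.
cos h₀ = −tan ϕ · tan δ = 1.0974 ≥ 1, so the Sun never rises (polar night) and h₀ = 0.

h₀ = 0.00 rad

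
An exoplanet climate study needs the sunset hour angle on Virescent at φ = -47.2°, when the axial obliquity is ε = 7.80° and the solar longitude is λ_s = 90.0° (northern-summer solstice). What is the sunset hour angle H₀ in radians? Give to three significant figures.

Solar declination: sin δ = sin ε · sin λ_s = sin 7.80° × sin 90.0° = 0.13572, so δ = +7.800°.
cos H₀ = −tan φ · tan δ = −tan(-47.2°) × tan(+7.800°) = 0.1479, so H₀ = 1.4223 rad = 81.49°.

H₀ = 1.42 rad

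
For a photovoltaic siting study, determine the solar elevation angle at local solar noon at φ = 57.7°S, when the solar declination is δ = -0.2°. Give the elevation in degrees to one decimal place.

At local noon the hour angle is zero, so the zenith angle equals |φ − δ| = |-57.7° − (-0.200°)| = 57.500°.
Elevation = 90° − 57.500° = 32.5°.

32.5°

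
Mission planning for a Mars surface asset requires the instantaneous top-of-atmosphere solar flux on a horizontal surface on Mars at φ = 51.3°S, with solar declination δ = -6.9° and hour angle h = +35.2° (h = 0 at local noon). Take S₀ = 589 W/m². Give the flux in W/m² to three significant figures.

354 W/m²

cos θ_z = sin φ sin δ + cos φ cos δ cos h = 0.093758 + 0.507213 = 0.600971.
Flux = S₀ · cos θ_z = 589 × 0.600971 = 354.0 W/m².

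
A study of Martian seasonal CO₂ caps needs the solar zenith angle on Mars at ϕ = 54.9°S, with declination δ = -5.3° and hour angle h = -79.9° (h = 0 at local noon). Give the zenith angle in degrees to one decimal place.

θ_z = 79.9°

cos θ_z = sin ϕ sin δ + cos ϕ cos δ cos h = 0.075573 + 0.100406 = 0.175979.
θ_z = arccos(0.175979) = 79.9°.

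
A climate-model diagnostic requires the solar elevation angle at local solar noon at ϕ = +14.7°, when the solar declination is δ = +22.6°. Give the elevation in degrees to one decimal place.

82.1°

At local noon the hour angle is zero, so the zenith angle equals |ϕ − δ| = |+14.7° − (+22.600°)| = 7.900°.
Elevation = 90° − 7.900° = 82.1°.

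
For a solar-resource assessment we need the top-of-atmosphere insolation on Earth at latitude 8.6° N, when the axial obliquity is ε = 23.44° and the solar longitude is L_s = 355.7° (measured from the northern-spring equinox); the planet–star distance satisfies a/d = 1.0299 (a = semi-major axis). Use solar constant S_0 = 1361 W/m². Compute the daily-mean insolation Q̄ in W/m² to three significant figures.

Q̄ ≈ 451 W/m²

Solar declination: sin δ = sin ε · sin L_s = sin 23.44° × sin 355.7° = -0.02983, so δ = -1.709°.
cos h₀ = −tan(+8.6°) tan(-1.709°) = 0.0045, h₀ = 1.5663 rad.
Bracket: h₀ sin ϕ sin δ + cos ϕ cos δ sin h₀ = 1.5663×0.14954×-0.02983 + 0.98876×0.99956×0.99999 = -0.006987 + 0.988315 = 0.981328.
Inverse-square distance factor (a/d)² = 1.0299² = 1.060694.
Q̄ = (S_0/π) × 1.060694 × [bracket] = (1361/π) × 1.060694 × 0.981328 = 450.9 W/m².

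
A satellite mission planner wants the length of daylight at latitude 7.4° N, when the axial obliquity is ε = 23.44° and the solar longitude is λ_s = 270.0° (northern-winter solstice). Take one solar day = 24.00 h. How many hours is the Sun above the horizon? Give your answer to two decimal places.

Solar declination: sin δ = sin ε · sin λ_s = sin 23.44° × sin 270.0° = -0.39779, so δ = -23.440°.
cos H₀ = −tan φ · tan δ = −tan(+7.4°) × tan(-23.440°) = 0.0563, so H₀ = 1.5145 rad = 86.77°.
Daylight = 2H₀/(2π) × 24.00 h = (1.5145/π) × 24.00 = 11.57 h.

11.57 h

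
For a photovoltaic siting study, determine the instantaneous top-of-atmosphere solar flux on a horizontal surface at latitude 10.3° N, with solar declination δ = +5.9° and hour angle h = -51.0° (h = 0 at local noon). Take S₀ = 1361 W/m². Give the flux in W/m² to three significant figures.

cos θ_z = sin φ sin δ + cos φ cos δ cos h = 0.018380 + 0.615899 = 0.634279.
Flux = S₀ · cos θ_z = 1361 × 0.634279 = 863.3 W/m².

863 W/m²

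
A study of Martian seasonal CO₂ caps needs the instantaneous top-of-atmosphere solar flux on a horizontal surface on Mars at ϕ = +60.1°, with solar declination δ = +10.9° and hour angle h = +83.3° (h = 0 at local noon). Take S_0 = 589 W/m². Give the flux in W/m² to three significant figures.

130 W/m²

cos θ_z = sin ϕ sin δ + cos ϕ cos δ cos h = 0.163926 + 0.057110 = 0.221036.
Flux = S_0 · cos θ_z = 589 × 0.221036 = 130.2 W/m².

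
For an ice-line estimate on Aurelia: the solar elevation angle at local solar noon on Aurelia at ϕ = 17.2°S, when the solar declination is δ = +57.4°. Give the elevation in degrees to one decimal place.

15.4°

At local noon the hour angle is zero, so the zenith angle equals |ϕ − δ| = |-17.2° − (+57.400°)| = 74.600°.
Elevation = 90° − 74.600° = 15.4°.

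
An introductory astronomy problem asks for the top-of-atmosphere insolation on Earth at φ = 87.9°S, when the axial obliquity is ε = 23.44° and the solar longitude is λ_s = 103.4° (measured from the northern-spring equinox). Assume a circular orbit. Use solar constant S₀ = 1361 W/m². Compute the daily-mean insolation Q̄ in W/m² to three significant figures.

Q̄ ≈ 0.00 W/m²

Solar declination: sin δ = sin ε · sin λ_s = sin 23.44° × sin 103.4° = 0.38696, so δ = +22.765°.
cos H₀ = −tan(-87.9°) tan(+22.765°) = 11.4445 ≥ 1 ⇒ polar night, H₀ = 0 and Q̄ = 0.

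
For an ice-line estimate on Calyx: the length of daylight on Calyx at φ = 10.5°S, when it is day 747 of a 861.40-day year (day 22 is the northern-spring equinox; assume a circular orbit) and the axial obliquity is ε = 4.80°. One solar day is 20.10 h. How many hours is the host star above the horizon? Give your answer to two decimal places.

Solar longitude: λ_s = 360° × (747 − 22)/861.40 = 302.995°.
sin δ = sin 4.80° × sin 302.995° = -0.07018, so δ = -4.024°.
cos H₀ = −tan φ · tan δ = −tan(-10.5°) × tan(-4.024°) = -0.0130, so H₀ = 1.5838 rad = 90.75°.
Daylight = 2H₀/(2π) × 20.10 h = (1.5838/π) × 20.10 = 10.13 h.

10.13 h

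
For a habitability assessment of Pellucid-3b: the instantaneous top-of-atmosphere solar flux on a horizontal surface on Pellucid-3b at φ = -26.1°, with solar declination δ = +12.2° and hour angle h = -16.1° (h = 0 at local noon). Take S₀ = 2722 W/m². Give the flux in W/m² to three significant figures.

cos θ_z = sin φ sin δ + cos φ cos δ cos h = -0.092970 + 0.843320 = 0.750350.
Flux = S₀ · cos θ_z = 2722 × 0.750350 = 2042 W/m².

2.04e+03 W/m²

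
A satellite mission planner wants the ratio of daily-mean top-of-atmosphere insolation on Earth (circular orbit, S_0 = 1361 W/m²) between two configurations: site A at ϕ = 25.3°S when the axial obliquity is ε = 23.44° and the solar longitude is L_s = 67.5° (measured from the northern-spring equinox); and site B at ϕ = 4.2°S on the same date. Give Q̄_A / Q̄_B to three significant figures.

Q̄_A / Q̄_B ≈ 0.687

— Configuration A (ϕ=-25.3°):
Solar declination: sin δ = sin ε · sin L_s = sin 23.44° × sin 67.5° = 0.36751, so δ = +21.562°.
cos h₀ = −tan(-25.3°) tan(+21.562°) = 0.1868, h₀ = 1.3829 rad.
Bracket: h₀ sin ϕ sin δ + cos ϕ cos δ sin h₀ = 1.3829×-0.42736×0.36751 + 0.90408×0.93002×0.98240 = -0.217197 + 0.826014 = 0.608817.
Q̄ = (S_0/π) × [bracket] = (1361/π) × 0.608817 = 263.75 W/m².
— Configuration B (ϕ=-4.2°):
cos h₀ = −tan(-4.2°) tan(+21.562°) = 0.0290, h₀ = 1.5418 rad.
Bracket: h₀ sin ϕ sin δ + cos ϕ cos δ sin h₀ = 1.5418×-0.07324×0.36751 + 0.99731×0.93002×0.99958 = -0.041500 + 0.927129 = 0.885629.
Q̄ = (S_0/π) × [bracket] = (1361/π) × 0.885629 = 383.67 W/m².
Ratio Q̄_A / Q̄_B = 263.75 / 383.67 = 0.6874.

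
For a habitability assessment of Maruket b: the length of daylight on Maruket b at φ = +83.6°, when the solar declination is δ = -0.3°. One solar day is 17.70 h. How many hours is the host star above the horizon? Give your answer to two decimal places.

8.59 h

cos H₀ = −tan φ · tan δ = −tan(+83.6°) × tan(-0.300°) = 0.0467, so H₀ = 1.5241 rad = 87.32°.
Daylight = 2H₀/(2π) × 17.70 h = (1.5241/π) × 17.70 = 8.59 h.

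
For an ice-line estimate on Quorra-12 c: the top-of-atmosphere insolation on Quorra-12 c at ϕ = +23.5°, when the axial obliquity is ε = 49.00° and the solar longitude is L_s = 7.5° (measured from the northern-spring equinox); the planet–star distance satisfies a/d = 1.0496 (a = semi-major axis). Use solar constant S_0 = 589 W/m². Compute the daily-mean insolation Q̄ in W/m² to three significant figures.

Solar declination: sin δ = sin ε · sin L_s = sin 49.00° × sin 7.5° = 0.09851, so δ = +5.653°.
cos h₀ = −tan(+23.5°) tan(+5.653°) = -0.0430, h₀ = 1.6139 rad.
Bracket: h₀ sin ϕ sin δ + cos ϕ cos δ sin h₀ = 1.6139×0.39875×0.09851 + 0.91706×0.99514×0.99907 = 0.063395 + 0.911754 = 0.975149.
Inverse-square distance factor (a/d)² = 1.0496² = 1.101660.
Q̄ = (S_0/π) × 1.101660 × [bracket] = (589/π) × 1.101660 × 0.975149 = 201.4 W/m².

Q̄ ≈ 201 W/m²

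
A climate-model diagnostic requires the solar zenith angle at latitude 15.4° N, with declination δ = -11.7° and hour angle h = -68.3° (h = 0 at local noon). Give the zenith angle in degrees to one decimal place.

θ_z = 72.8°

cos θ_z = sin ϕ sin δ + cos ϕ cos δ cos h = -0.053851 + 0.349065 = 0.295214.
θ_z = arccos(0.295214) = 72.8°.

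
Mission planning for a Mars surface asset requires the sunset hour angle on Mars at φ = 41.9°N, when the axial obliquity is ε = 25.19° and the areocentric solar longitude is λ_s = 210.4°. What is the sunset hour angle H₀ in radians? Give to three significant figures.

sin δ = sin 25.19° × sin 210.4° = -0.21538, so δ = -12.438°.
cos H₀ = −tan φ · tan δ = −tan(+41.9°) × tan(-12.438°) = 0.1979, so H₀ = 1.3716 rad = 78.59°.

H₀ = 1.37 rad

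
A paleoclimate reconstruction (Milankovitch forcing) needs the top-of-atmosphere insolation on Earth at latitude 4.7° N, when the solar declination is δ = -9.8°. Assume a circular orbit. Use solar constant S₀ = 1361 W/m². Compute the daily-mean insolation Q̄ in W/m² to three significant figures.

cos H₀ = −tan(+4.7°) tan(-9.800°) = 0.0142, H₀ = 1.5566 rad.
Bracket: H₀ sin φ sin δ + cos φ cos δ sin H₀ = 1.5566×0.08194×-0.17021 + 0.99664×0.98541×0.99990 = -0.021710 + 0.982001 = 0.960291.
Q̄ = (S₀/π) × [bracket] = (1361/π) × 0.960291 = 416.0 W/m².

Q̄ ≈ 416 W/m²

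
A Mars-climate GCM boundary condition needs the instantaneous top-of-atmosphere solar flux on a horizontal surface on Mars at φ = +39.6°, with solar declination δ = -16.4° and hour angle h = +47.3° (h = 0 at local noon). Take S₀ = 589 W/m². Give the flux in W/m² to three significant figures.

cos θ_z = sin φ sin δ + cos φ cos δ cos h = -0.179971 + 0.501271 = 0.321300.
Flux = S₀ · cos θ_z = 589 × 0.321300 = 189.2 W/m².

189 W/m²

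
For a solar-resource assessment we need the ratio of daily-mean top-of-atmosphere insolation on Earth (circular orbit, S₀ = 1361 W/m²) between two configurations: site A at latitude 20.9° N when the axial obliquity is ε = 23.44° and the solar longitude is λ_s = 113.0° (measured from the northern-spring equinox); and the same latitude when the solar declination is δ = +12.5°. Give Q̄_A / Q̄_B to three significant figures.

Q̄_A / Q̄_B ≈ 1.05

— Configuration A (φ=+20.9°):
Solar declination: sin δ = sin ε · sin λ_s = sin 23.44° × sin 113.0° = 0.36617, so δ = +21.479°.
cos H₀ = −tan(+20.9°) tan(+21.479°) = -0.1503, H₀ = 1.7216 rad.
Bracket: H₀ sin φ sin δ + cos φ cos δ sin H₀ = 1.7216×0.35674×0.36617 + 0.93420×0.93055×0.98865 = 0.224888 + 0.859453 = 1.084341.
Q̄ = (S₀/π) × [bracket] = (1361/π) × 1.084341 = 469.76 W/m².
— Configuration B (φ=+20.9°):
cos H₀ = −tan(+20.9°) tan(+12.500°) = -0.0847, H₀ = 1.6556 rad.
Bracket: H₀ sin φ sin δ + cos φ cos δ sin H₀ = 1.6556×0.35674×0.21644 + 0.93420×0.97630×0.99641 = 0.127834 + 0.908785 = 1.036619.
Q̄ = (S₀/π) × [bracket] = (1361/π) × 1.036619 = 449.08 W/m².
Ratio Q̄_A / Q̄_B = 469.76 / 449.08 = 1.046.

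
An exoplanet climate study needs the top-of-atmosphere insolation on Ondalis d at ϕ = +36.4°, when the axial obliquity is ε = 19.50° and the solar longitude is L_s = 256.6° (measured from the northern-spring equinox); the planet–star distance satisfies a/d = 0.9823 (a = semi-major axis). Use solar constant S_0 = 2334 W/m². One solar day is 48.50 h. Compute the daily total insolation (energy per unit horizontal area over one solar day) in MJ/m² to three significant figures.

Solar declination: sin δ = sin ε · sin L_s = sin 19.50° × sin 256.6° = -0.32472, so δ = -18.949°.
cos h₀ = −tan(+36.4°) tan(-18.949°) = 0.2531, h₀ = 1.3149 rad.
Bracket: h₀ sin ϕ sin δ + cos ϕ cos δ sin h₀ = 1.3149×0.59342×-0.32472 + 0.80489×0.94581×0.96743 = -0.253375 + 0.736478 = 0.483103.
Inverse-square distance factor (a/d)² = 0.9823² = 0.964913.
Q̄ = (S_0/π) × 0.964913 × [bracket] = (2334/π) × 0.964913 × 0.483103 = 346.32 W/m².
Daily total = Q̄ × 48.50 h × 3600 s/h = 346.32 × 48.50 × 3600 / 10⁶ = 60.47 MJ/m².

60.5 MJ/m²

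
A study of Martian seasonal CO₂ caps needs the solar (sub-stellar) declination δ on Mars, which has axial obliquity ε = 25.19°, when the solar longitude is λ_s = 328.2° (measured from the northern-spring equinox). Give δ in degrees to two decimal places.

δ = -12.96°

sin δ = sin ε · sin λ_s = sin 25.19° × sin 328.2° = -0.224284.
δ = arcsin(-0.224284) = -12.96°.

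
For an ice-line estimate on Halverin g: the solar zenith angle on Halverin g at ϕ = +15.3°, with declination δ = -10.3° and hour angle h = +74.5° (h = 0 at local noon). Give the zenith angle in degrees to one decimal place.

cos θ_z = sin ϕ sin δ + cos ϕ cos δ cos h = -0.047181 + 0.253613 = 0.206432.
θ_z = arccos(0.206432) = 78.1°.

θ_z = 78.1°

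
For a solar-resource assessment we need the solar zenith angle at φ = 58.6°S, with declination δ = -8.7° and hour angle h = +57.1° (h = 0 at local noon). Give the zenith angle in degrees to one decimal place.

θ_z = 65.9°

cos θ_z = sin φ sin δ + cos φ cos δ cos h = 0.129109 + 0.279743 = 0.408852.
θ_z = arccos(0.408852) = 65.9°.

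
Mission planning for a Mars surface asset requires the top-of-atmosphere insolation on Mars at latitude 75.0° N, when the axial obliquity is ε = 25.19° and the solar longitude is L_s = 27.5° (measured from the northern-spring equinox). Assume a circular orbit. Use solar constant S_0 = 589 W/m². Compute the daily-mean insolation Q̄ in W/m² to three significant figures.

Solar declination: sin δ = sin ε · sin L_s = sin 25.19° × sin 27.5° = 0.19653, so δ = +11.334°.
cos h₀ = −tan(+75.0°) tan(+11.334°) = -0.7480, h₀ = 2.4159 rad.
Bracket: h₀ sin ϕ sin δ + cos ϕ cos δ sin h₀ = 2.4159×0.96593×0.19653 + 0.25882×0.98050×0.66364 = 0.458620 + 0.168414 = 0.627034.
Q̄ = (S_0/π) × [bracket] = (589/π) × 0.627034 = 117.6 W/m².

Q̄ ≈ 118 W/m²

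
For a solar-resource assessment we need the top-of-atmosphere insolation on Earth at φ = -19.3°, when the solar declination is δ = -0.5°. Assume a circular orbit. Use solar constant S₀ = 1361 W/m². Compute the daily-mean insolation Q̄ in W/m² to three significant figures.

Q̄ ≈ 411 W/m²

cos H₀ = −tan(-19.3°) tan(-0.500°) = -0.0031, H₀ = 1.5739 rad.
Bracket: H₀ sin φ sin δ + cos φ cos δ sin H₀ = 1.5739×-0.33051×-0.00873 + 0.94380×0.99996×1.00000 = 0.004541 + 0.943762 = 0.948303.
Q̄ = (S₀/π) × [bracket] = (1361/π) × 0.948303 = 410.8 W/m².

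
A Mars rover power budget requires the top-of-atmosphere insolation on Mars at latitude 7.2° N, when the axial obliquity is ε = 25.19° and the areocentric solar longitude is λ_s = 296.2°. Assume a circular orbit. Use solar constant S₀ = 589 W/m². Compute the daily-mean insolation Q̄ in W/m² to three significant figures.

Q̄ ≈ 158 W/m²

sin δ = sin 25.19° × sin 296.2° = -0.38189, so δ = -22.451°.
cos H₀ = −tan(+7.2°) tan(-22.451°) = 0.0522, H₀ = 1.5186 rad.
Bracket: H₀ sin φ sin δ + cos φ cos δ sin H₀ = 1.5186×0.12533×-0.38189 + 0.99211×0.92421×0.99864 = -0.072684 + 0.915671 = 0.842987.
Q̄ = (S₀/π) × [bracket] = (589/π) × 0.842987 = 158.0 W/m².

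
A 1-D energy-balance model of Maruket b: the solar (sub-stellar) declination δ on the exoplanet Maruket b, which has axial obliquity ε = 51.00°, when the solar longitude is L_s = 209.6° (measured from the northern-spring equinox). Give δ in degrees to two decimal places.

δ = -22.57°

sin δ = sin ε · sin L_s = sin 51.00° × sin 209.6° = -0.383865.
δ = arcsin(-0.383865) = -22.57°.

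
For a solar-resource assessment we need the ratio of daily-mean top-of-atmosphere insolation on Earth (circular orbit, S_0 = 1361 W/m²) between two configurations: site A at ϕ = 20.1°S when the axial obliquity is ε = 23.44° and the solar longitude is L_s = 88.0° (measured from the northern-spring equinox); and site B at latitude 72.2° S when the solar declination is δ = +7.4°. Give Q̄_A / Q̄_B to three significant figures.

Q̄_A / Q̄_B ≈ 4.85

— Configuration A (ϕ=-20.1°):
Solar declination: sin δ = sin ε · sin L_s = sin 23.44° × sin 88.0° = 0.39755, so δ = +23.425°.
cos h₀ = −tan(-20.1°) tan(+23.425°) = 0.1585, h₀ = 1.4116 rad.
Bracket: h₀ sin ϕ sin δ + cos ϕ cos δ sin h₀ = 1.4116×-0.34366×0.39755 + 0.93909×0.91758×0.98735 = -0.192856 + 0.850790 = 0.657934.
Q̄ = (S_0/π) × [bracket] = (1361/π) × 0.657934 = 285.03 W/m².
— Configuration B (ϕ=-72.2°):
cos h₀ = −tan(-72.2°) tan(+7.400°) = 0.4045, h₀ = 1.1543 rad.
Bracket: h₀ sin ϕ sin δ + cos ϕ cos δ sin h₀ = 1.1543×-0.95213×0.12880 + 0.30570×0.99167×0.91453 = -0.141557 + 0.277243 = 0.135686.
Q̄ = (S_0/π) × [bracket] = (1361/π) × 0.135686 = 58.782 W/m².
Ratio Q̄_A / Q̄_B = 285.03 / 58.782 = 4.849.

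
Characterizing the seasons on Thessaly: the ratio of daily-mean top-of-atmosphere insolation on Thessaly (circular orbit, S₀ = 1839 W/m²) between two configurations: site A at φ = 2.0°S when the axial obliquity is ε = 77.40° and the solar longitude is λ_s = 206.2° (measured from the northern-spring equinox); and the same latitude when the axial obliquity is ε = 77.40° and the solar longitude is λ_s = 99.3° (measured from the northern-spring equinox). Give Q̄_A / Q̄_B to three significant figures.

— Configuration A (φ=-2.0°):
Solar declination: sin δ = sin ε · sin λ_s = sin 77.40° × sin 206.2° = -0.43087, so δ = -25.523°.
cos H₀ = −tan(-2.0°) tan(-25.523°) = -0.0167, H₀ = 1.5875 rad.
Bracket: H₀ sin φ sin δ + cos φ cos δ sin H₀ = 1.5875×-0.03490×-0.43087 + 0.99939×0.90241×0.99986 = 0.023872 + 0.901733 = 0.925605.
Q̄ = (S₀/π) × [bracket] = (1839/π) × 0.925605 = 541.82 W/m².
— Configuration B (φ=-2.0°):
Solar declination: sin δ = sin ε · sin λ_s = sin 77.40° × sin 99.3° = 0.96309, so δ = +74.384°.
cos H₀ = −tan(-2.0°) tan(+74.384°) = 0.1249, H₀ = 1.4455 rad.
Bracket: H₀ sin φ sin δ + cos φ cos δ sin H₀ = 1.4455×-0.03490×0.96309 + 0.99939×0.26918×0.99216 = -0.048586 + 0.266907 = 0.218321.
Q̄ = (S₀/π) × [bracket] = (1839/π) × 0.218321 = 127.80 W/m².
Ratio Q̄_A / Q̄_B = 541.82 / 127.80 = 4.240.

Q̄_A / Q̄_B ≈ 4.24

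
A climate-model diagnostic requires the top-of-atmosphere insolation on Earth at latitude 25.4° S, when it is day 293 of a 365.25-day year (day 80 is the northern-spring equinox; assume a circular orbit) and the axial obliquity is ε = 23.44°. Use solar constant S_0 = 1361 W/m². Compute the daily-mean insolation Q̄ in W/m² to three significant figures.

Q̄ ≈ 443 W/m²

Solar longitude: L_s = 360° × (293 − 80)/365.25 = 209.938°.
sin δ = sin 23.44° × sin 209.938° = -0.19852, so δ = -11.451°.
cos h₀ = −tan(-25.4°) tan(-11.451°) = -0.0962, h₀ = 1.6671 rad.
Bracket: h₀ sin ϕ sin δ + cos ϕ cos δ sin h₀ = 1.6671×-0.42894×-0.19852 + 0.90334×0.98010×0.99536 = 0.141959 + 0.881255 = 1.023214.
Q̄ = (S_0/π) × [bracket] = (1361/π) × 1.023214 = 443.3 W/m².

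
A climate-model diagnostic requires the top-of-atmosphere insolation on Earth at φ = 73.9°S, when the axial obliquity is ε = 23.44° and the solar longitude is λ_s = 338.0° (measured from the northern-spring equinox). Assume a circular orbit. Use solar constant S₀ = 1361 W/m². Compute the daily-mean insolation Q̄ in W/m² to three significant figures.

Q̄ ≈ 233 W/m²

Solar declination: sin δ = sin ε · sin λ_s = sin 23.44° × sin 338.0° = -0.14901, so δ = -8.570°.
cos H₀ = −tan(-73.9°) tan(-8.570°) = -0.5221, H₀ = 2.1201 rad.
Bracket: H₀ sin φ sin δ + cos φ cos δ sin H₀ = 2.1201×-0.96078×-0.14901 + 0.27731×0.98884×0.85288 = 0.303526 + 0.233873 = 0.537399.
Q̄ = (S₀/π) × [bracket] = (1361/π) × 0.537399 = 232.8 W/m².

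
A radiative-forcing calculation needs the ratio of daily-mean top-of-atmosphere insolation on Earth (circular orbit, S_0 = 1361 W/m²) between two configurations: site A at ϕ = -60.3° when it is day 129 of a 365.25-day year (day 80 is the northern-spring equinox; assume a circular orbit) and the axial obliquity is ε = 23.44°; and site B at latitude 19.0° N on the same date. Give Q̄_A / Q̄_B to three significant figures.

— Configuration A (ϕ=-60.3°):
Solar longitude: L_s = 360° × (129 − 80)/365.25 = 48.296°.
sin δ = sin 23.44° × sin 48.296° = 0.29698, so δ = +17.277°.
cos h₀ = −tan(-60.3°) tan(+17.277°) = 0.5453, h₀ = 0.9941 rad.
Bracket: h₀ sin ϕ sin δ + cos ϕ cos δ sin h₀ = 0.9941×-0.86863×0.29698 + 0.49546×0.95488×0.83826 = -0.256444 + 0.396585 = 0.140141.
Q̄ = (S_0/π) × [bracket] = (1361/π) × 0.140141 = 60.712 W/m².
— Configuration B (ϕ=+19.0°):
cos h₀ = −tan(+19.0°) tan(+17.277°) = -0.1071, h₀ = 1.6781 rad.
Bracket: h₀ sin ϕ sin δ + cos ϕ cos δ sin h₀ = 1.6781×0.32557×0.29698 + 0.94552×0.95488×0.99425 = 0.162252 + 0.897667 = 1.059919.
Q̄ = (S_0/π) × [bracket] = (1361/π) × 1.059919 = 459.18 W/m².
Ratio Q̄_A / Q̄_B = 60.712 / 459.18 = 0.1322.

Q̄_A / Q̄_B ≈ 0.132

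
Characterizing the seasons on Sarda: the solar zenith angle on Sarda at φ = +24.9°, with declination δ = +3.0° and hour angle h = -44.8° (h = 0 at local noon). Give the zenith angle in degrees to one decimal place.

θ_z = 48.3°

cos θ_z = sin φ sin δ + cos φ cos δ cos h = 0.022035 + 0.642730 = 0.664765.
θ_z = arccos(0.664765) = 48.3°.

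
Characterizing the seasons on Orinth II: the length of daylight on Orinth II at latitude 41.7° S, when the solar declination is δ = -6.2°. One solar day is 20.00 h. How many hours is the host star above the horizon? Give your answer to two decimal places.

cos H₀ = −tan φ · tan δ = −tan(-41.7°) × tan(-6.200°) = -0.0968, so H₀ = 1.6677 rad = 95.55°.
Daylight = 2H₀/(2π) × 20.00 h = (1.6677/π) × 20.00 = 10.62 h.

10.62 h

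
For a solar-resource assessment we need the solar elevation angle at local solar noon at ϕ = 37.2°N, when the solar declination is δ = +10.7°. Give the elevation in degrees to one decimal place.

At local noon the hour angle is zero, so the zenith angle equals |ϕ − δ| = |+37.2° − (+10.700°)| = 26.500°.
Elevation = 90° − 26.500° = 63.5°.

63.5°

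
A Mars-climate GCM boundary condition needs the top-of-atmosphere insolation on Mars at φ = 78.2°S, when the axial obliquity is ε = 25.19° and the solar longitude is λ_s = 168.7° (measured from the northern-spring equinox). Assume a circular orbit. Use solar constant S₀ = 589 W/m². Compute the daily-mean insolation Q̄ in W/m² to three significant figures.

Solar declination: sin δ = sin ε · sin λ_s = sin 25.19° × sin 168.7° = 0.08340, so δ = +4.784°.
cos H₀ = −tan(-78.2°) tan(+4.784°) = 0.4006, H₀ = 1.1586 rad.
Bracket: H₀ sin φ sin δ + cos φ cos δ sin H₀ = 1.1586×-0.97887×0.08340 + 0.20450×0.99652×0.91625 = -0.094586 + 0.186721 = 0.092135.
Q̄ = (S₀/π) × [bracket] = (589/π) × 0.092135 = 17.27 W/m².

Q̄ ≈ 17.3 W/m²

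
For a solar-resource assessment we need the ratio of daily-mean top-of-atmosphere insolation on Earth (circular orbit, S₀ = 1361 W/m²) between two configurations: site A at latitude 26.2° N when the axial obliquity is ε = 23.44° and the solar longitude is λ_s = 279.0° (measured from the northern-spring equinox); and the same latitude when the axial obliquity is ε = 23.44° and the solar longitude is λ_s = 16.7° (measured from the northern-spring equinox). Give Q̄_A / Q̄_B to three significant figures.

— Configuration A (φ=+26.2°):
Solar declination: sin δ = sin ε · sin λ_s = sin 23.44° × sin 279.0° = -0.39289, so δ = -23.135°.
cos H₀ = −tan(+26.2°) tan(-23.135°) = 0.2102, H₀ = 1.3590 rad.
Bracket: H₀ sin φ sin δ + cos φ cos δ sin H₀ = 1.3590×0.44151×-0.39289 + 0.89726×0.91959×0.97765 = -0.235739 + 0.806670 = 0.570931.
Q̄ = (S₀/π) × [bracket] = (1361/π) × 0.570931 = 247.34 W/m².
— Configuration B (φ=+26.2°):
Solar declination: sin δ = sin ε · sin λ_s = sin 23.44° × sin 16.7° = 0.11431, so δ = +6.564°.
cos H₀ = −tan(+26.2°) tan(+6.564°) = -0.0566, H₀ = 1.6274 rad.
Bracket: H₀ sin φ sin δ + cos φ cos δ sin H₀ = 1.6274×0.44151×0.11431 + 0.89726×0.99345×0.99840 = 0.082133 + 0.889957 = 0.972090.
Q̄ = (S₀/π) × [bracket] = (1361/π) × 0.972090 = 421.13 W/m².
Ratio Q̄_A / Q̄_B = 247.34 / 421.13 = 0.5873.

Q̄_A / Q̄_B ≈ 0.587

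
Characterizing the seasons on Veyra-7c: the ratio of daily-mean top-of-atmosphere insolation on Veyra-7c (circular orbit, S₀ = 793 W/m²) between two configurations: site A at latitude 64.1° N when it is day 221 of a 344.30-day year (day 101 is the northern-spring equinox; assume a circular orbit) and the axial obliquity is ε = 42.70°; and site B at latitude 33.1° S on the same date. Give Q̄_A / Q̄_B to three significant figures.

Q̄_A / Q̄_B ≈ 5.37

— Configuration A (φ=+64.1°):
Solar longitude: λ_s = 360° × (221 − 101)/344.30 = 125.472°.
sin δ = sin 42.70° × sin 125.472° = 0.55229, so δ = +33.524°.
cos H₀ = −tan(+64.1°) tan(+33.524°) = -1.3644 ≤ −1 ⇒ polar day, H₀ = π.
Bracket: H₀ sin φ sin δ + cos φ cos δ sin H₀ = 3.1416×0.89956×0.55229 + 0.43680×0.83365×0.00000 = 1.560803 + 0.000000 = 1.560803.
Q̄ = (S₀/π) × [bracket] = (793/π) × 1.560803 = 393.98 W/m².
— Configuration B (φ=-33.1°):
cos H₀ = −tan(-33.1°) tan(+33.524°) = 0.4319, H₀ = 1.1242 rad.
Bracket: H₀ sin φ sin δ + cos φ cos δ sin H₀ = 1.1242×-0.54610×0.55229 + 0.83772×0.83365×0.90193 = -0.339065 + 0.629877 = 0.290812.
Q̄ = (S₀/π) × [bracket] = (793/π) × 0.290812 = 73.407 W/m².
Ratio Q̄_A / Q̄_B = 393.98 / 73.407 = 5.367.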